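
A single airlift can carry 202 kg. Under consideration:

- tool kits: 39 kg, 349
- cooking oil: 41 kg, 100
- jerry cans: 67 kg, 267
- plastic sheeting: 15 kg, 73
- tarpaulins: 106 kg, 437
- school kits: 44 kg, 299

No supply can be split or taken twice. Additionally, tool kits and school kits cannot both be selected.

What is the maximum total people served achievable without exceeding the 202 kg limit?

959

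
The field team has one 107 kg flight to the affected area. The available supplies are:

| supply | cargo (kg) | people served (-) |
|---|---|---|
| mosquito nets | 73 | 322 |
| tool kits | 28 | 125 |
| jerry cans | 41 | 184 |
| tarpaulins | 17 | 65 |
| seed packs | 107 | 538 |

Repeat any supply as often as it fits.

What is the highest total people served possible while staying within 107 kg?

538

Best packing: seed packs — 107 kg, 538 total.
No other feasible combination exceeds 538.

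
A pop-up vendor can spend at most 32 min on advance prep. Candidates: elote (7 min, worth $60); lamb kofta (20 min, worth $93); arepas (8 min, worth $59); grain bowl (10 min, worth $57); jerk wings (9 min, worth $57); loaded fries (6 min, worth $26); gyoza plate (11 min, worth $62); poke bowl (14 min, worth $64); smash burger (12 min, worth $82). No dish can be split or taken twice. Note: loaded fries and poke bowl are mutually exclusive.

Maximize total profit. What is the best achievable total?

207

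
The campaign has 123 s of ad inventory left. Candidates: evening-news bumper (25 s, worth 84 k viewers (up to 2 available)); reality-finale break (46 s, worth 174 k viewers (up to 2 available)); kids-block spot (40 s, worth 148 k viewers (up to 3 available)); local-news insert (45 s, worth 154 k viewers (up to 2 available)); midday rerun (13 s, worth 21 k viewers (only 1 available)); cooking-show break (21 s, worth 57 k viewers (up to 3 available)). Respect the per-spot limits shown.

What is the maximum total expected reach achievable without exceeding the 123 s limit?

444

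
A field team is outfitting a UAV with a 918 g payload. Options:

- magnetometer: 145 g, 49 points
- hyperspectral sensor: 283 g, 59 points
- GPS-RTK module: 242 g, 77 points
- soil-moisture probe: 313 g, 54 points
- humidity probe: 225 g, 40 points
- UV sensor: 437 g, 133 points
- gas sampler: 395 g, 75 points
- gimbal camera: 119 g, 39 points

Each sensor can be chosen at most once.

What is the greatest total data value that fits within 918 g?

Density check — magnetometer 0.34, gimbal camera 0.33, GPS-RTK module 0.32 are the best per g.
Taking the top-ratio sensors first gives magnetometer + hyperspectral sensor + GPS-RTK module + gimbal camera for 224 (789 g).
Dropping hyperspectral sensor and gimbal camera frees 402 g; slotting in UV sensor (437 g) lifts the total to 259 at 824 g.

259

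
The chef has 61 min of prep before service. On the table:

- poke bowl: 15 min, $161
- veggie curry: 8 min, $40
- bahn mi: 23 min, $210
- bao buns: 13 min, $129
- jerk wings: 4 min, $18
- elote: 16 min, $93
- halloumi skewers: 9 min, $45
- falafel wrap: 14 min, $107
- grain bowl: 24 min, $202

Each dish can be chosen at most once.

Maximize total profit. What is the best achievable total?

545

Greedy by ratio would take poke bowl + veggie curry + bahn mi + bao buns: 59 min used, total 540.
Replace veggie curry with halloumi skewers: the trade gains 5 net, giving 545 at 60 min.
The closest alternative, bahn mi + bao buns + grain bowl, reaches only 541.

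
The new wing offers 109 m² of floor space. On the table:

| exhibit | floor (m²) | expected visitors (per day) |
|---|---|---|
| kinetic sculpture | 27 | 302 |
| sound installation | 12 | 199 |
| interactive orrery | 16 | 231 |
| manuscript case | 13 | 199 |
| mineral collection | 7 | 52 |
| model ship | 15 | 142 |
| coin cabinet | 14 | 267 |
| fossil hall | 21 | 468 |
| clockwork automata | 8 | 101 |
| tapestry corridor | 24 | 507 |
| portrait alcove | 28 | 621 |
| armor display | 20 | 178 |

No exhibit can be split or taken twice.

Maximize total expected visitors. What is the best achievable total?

The ratio ordering already packs tightly: sound installation + coin cabinet + fossil hall + clockwork automata + tapestry corridor + portrait alcove, 107 m², 2163.
No other feasible combination exceeds 2163.

2163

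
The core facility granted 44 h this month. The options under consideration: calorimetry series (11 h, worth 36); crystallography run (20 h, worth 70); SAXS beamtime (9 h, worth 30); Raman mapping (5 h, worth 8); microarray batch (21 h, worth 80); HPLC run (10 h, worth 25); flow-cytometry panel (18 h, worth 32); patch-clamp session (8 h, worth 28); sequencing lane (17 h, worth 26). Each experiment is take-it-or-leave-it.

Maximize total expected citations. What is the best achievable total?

150

Taking crystallography run + microarray batch: 41 h used, 150 in expected citations.
Next best is calorimetry series + SAXS beamtime + microarray batch at 146 (41 h) — short by 4.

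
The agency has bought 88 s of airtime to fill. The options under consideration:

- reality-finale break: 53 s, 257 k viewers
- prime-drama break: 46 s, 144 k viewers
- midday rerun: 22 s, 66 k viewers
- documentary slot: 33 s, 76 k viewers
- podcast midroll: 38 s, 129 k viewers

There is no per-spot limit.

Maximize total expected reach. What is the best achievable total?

A density-first pass picks reality-finale break + midday rerun — 323 at 75 s.
Dropping midday rerun frees 22 s; slotting in documentary slot (33 s) lifts the total to 333 at 86 s.
That's the maximum — no swap from here does better than 333.

333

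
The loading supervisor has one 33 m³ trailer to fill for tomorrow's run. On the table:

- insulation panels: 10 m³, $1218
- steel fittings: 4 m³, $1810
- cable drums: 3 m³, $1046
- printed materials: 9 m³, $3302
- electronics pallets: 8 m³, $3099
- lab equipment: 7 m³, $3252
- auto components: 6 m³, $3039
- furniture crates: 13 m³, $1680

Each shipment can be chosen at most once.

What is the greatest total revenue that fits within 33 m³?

13738

Ranking by ratio (revenue/m³): auto components 506.50, lab equipment 464.57, steel fittings 452.50.
Filling by ratio: steel fittings + cable drums + electronics pallets + lab equipment + auto components for 12246, with 5 m³ left unused.
The 4 m³ tied up in steel fittings is better spent on printed materials — total rises to 13738 (33 m³).
Next best is printed materials + electronics pallets + lab equipment + auto components at 12692 (30 m³) — short by 1046.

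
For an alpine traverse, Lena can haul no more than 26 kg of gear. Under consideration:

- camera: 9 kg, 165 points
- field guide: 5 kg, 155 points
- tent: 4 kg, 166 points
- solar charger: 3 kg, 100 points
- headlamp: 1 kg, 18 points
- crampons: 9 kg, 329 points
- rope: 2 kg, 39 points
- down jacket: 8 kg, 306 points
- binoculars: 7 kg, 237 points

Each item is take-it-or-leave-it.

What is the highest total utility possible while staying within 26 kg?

By utility per kg: tent 41.50, down jacket 38.25, crampons 36.56, binoculars 33.86 lead.
Taking the top-ratio items first gives tent + solar charger + crampons + rope + down jacket for 940 (26 kg).
Replace solar charger and rope with field guide: the trade gains 16 net, giving 956 at 26 kg.

956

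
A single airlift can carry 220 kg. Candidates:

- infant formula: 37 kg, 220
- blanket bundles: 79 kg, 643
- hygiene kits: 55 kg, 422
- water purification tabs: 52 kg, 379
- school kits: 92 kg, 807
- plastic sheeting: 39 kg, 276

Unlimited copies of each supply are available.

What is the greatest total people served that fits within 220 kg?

Filling by ratio: 2×school kits for 1614, with 36 kg left unused.
Replace school kits with blanket bundles + plastic sheeting: the trade gains 112 net, giving 1726 at 210 kg.
Every other selection either busts 220 kg or fails to beat 1726.

1726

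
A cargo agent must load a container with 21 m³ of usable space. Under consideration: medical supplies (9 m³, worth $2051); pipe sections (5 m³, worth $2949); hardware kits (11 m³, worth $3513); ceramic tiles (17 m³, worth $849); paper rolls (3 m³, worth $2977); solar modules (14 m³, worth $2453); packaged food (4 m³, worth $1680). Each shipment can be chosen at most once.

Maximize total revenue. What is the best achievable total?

Taking medical supplies + pipe sections + paper rolls + packaged food: 21 m³ used, 9657 in revenue.

9657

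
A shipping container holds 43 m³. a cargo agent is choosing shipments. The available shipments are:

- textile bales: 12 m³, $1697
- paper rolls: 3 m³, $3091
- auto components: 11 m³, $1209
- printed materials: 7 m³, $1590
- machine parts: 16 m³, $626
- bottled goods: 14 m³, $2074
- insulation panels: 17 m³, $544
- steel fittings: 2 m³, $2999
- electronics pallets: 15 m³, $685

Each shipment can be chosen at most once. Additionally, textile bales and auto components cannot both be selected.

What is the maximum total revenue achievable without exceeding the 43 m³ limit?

11451

Density check — steel fittings 1499.50, paper rolls 1030.33, printed materials 227.14 are the best per m³.
Taking textile bales + paper rolls + printed materials + bottled goods + steel fittings: 38 m³ used, 11451 in revenue.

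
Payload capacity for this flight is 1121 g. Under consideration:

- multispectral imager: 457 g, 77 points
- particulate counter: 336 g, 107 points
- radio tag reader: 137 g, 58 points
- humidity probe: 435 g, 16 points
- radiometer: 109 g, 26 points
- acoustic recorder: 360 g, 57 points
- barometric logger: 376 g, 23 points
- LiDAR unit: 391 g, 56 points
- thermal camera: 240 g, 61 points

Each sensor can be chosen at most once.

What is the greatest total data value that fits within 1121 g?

A density-first pass picks particulate counter + radio tag reader + radiometer + thermal camera — 252 at 822 g.
The 109 g tied up in radiometer is better spent on acoustic recorder — total rises to 283 (1073 g).
Runner-up particulate counter + radio tag reader + LiDAR unit + thermal camera tops out at 282.

283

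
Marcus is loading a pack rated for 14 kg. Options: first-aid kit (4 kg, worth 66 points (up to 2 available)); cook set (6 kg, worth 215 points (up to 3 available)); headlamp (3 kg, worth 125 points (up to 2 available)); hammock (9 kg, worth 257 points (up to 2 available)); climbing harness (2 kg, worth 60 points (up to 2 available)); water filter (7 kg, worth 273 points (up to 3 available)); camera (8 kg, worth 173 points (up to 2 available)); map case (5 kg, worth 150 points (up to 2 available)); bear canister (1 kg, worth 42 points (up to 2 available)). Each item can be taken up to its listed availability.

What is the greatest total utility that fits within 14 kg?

565

A density-first pass picks cook set + 2×headlamp + 2×bear canister — 549 at 14 kg.
The 7 kg tied up in cook set and bear canister is better spent on water filter — total rises to 565 (14 kg).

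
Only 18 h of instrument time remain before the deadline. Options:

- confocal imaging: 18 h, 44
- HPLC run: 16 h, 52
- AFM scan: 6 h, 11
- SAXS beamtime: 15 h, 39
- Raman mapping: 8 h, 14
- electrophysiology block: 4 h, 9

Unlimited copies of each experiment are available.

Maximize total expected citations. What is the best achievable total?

Ranking by ratio (expected citations/h): HPLC run 3.25, SAXS beamtime 2.60, confocal imaging 2.44, electrophysiology block 2.25.
The ratio ordering already packs tightly: HPLC run, 16 h, 52.
That's the maximum — no swap from here does better than 52.

52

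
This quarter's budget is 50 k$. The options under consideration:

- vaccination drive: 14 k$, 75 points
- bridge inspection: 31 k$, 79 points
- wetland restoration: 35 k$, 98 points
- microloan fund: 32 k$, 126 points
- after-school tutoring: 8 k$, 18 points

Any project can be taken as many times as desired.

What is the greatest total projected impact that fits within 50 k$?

3×vaccination drive + after-school tutoring uses 50 of the 50 k$ and totals 243.

243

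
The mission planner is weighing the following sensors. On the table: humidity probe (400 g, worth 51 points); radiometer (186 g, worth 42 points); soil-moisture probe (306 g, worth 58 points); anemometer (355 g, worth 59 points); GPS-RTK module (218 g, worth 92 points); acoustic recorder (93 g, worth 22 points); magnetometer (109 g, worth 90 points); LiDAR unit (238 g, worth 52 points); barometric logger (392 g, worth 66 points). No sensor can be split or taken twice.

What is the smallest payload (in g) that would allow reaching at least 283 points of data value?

844

Need the lightest bundle worth ≥ 283.
Taking radiometer + GPS-RTK module + acoustic recorder + magnetometer + LiDAR unit gives 298 (≥ 283) for 844 g.
Any bundle with less than 844 g falls short of 283.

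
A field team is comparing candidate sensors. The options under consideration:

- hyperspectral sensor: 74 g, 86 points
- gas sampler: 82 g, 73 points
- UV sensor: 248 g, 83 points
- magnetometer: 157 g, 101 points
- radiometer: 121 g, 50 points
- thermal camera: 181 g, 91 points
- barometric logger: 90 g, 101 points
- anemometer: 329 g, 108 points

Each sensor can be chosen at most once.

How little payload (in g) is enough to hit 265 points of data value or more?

Need the lightest bundle worth ≥ 265.
hyperspectral sensor + magnetometer + barometric logger reaches 288 using 321 g.
No combination under 321 g hits 265.

321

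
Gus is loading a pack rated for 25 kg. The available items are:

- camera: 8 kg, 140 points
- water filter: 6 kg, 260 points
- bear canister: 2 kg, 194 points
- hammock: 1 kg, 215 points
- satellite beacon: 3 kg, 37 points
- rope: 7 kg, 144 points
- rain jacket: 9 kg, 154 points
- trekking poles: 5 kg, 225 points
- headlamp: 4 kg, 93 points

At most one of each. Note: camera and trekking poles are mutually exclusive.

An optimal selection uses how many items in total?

Optimal total is 1131.
water filter + bear canister + hammock + rope + trekking poles + headlamp hits 1131 at 25 kg.
Every optimal selection uses 6 items.

6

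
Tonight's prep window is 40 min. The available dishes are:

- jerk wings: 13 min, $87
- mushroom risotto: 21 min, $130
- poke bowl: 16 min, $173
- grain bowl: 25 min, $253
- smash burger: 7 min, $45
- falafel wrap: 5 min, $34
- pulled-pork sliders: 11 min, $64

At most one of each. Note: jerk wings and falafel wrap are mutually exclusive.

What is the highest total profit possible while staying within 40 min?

Taking jerk wings + grain bowl: 38 min used, 340 in profit.
Next best is grain bowl + smash burger + falafel wrap at 332 (37 min) — short by 8.

340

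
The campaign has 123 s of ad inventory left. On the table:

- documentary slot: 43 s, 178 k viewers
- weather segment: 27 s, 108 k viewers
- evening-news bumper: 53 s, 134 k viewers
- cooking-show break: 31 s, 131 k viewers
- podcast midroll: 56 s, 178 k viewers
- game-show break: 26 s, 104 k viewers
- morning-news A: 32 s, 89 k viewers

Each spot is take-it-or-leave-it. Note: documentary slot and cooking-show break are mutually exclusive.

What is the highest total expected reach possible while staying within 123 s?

Taking weather segment + cooking-show break + game-show break + morning-news A: 116 s used, 432 in expected reach.
Runner-up documentary slot + weather segment + evening-news bumper tops out at 420.

432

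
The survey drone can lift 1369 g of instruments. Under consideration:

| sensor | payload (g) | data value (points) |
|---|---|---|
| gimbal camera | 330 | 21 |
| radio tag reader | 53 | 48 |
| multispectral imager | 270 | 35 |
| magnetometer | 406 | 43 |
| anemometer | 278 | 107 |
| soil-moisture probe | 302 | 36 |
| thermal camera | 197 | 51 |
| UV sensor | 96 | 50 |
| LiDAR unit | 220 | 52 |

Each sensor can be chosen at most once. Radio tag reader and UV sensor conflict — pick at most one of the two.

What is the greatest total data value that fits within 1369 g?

331

Multispectral imager + anemometer + soil-moisture probe + thermal camera + UV sensor + LiDAR unit uses 1363 of the 1369 g and totals 331.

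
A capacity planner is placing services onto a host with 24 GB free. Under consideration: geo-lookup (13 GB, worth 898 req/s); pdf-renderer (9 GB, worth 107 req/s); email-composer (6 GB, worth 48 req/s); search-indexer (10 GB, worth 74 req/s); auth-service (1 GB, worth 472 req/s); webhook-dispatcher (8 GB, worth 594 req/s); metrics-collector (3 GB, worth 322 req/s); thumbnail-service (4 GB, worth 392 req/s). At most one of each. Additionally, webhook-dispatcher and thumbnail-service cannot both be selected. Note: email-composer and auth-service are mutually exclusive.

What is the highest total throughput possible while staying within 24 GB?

Taking geo-lookup + auth-service + metrics-collector + thumbnail-service: 21 GB used, 2084 in throughput.
No other feasible combination exceeds 2084.

2084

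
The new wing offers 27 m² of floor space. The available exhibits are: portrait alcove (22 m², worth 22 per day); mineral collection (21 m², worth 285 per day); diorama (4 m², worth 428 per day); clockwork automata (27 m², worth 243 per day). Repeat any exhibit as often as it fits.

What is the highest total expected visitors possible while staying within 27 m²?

2568

6×diorama uses 24 of the 27 m² and totals 2568.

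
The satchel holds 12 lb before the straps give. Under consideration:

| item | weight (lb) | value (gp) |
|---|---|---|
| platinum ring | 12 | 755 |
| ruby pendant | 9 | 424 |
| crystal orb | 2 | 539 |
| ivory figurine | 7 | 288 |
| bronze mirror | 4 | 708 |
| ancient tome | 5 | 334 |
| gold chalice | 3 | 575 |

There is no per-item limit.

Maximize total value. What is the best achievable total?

3234

The ratio ordering already packs tightly: 6×crystal orb, 12 lb, 3234.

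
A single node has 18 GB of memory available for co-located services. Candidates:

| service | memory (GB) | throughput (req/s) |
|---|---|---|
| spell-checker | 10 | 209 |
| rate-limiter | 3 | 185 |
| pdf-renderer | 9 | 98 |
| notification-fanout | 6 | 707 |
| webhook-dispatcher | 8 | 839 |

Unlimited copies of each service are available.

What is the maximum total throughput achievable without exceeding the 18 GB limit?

Ranking by ratio (throughput/GB): notification-fanout 117.83, webhook-dispatcher 104.88, rate-limiter 61.67, spell-checker 20.90.
Taking 3×notification-fanout: 18 GB used, 2121 in throughput.

2121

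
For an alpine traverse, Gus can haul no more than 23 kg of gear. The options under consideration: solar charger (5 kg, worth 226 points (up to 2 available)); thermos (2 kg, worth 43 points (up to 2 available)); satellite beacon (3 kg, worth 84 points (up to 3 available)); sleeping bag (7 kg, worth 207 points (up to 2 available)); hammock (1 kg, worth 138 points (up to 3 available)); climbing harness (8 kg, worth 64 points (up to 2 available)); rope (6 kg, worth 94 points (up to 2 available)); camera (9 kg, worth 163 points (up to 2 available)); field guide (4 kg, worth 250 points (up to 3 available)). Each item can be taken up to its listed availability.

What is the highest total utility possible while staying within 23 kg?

Best packing: solar charger + satellite beacon + 3×hammock + 3×field guide — 23 kg, 1474 total.
Nothing else within 23 kg beats 1474.

1474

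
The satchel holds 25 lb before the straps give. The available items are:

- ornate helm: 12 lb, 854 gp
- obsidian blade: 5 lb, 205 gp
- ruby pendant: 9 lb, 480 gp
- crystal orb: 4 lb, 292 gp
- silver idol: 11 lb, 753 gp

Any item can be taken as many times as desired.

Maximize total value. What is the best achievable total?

1752

Taking 6×crystal orb: 24 lb used, 1752 in value.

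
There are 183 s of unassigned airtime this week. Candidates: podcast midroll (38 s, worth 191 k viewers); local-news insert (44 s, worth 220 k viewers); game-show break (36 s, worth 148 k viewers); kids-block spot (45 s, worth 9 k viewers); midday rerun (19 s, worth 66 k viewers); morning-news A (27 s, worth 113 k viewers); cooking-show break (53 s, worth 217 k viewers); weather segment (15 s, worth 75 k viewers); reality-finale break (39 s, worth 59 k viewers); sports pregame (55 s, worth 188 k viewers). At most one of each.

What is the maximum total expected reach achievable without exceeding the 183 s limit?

Density check — podcast midroll 5.03, local-news insert 5.00, weather segment 5.00, morning-news A 4.19 are the best per s.
Filling by ratio: podcast midroll + local-news insert + game-show break + midday rerun + morning-news A + weather segment for 813, with 4 s left unused.
Dropping game-show break and midday rerun frees 55 s; slotting in cooking-show break (53 s) lifts the total to 816 at 177 s.

816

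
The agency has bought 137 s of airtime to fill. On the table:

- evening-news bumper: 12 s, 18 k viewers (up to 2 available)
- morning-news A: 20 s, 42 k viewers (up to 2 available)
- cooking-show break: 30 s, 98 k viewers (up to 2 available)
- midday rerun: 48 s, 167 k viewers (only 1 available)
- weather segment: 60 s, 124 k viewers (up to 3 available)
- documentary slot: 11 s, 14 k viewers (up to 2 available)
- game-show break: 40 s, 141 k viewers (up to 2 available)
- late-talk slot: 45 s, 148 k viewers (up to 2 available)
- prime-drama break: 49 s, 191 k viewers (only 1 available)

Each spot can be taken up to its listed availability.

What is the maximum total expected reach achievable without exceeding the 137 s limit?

Greedy by ratio would take 2×game-show break + prime-drama break: 129 s used, total 473.
Dropping game-show break frees 40 s; slotting in midday rerun (48 s) lifts the total to 499 at 137 s.
That's the maximum — no swap from here does better than 499.

499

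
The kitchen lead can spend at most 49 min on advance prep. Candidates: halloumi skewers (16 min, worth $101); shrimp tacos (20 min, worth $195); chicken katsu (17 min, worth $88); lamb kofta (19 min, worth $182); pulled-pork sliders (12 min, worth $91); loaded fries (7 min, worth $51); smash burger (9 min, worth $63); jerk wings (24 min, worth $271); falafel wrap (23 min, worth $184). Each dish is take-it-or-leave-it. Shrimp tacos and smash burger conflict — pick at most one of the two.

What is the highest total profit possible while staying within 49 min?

466

Density check — jerk wings 11.29, shrimp tacos 9.75, lamb kofta 9.58, falafel wrap 8.00 are the best per min.
The ratio ordering already packs tightly: shrimp tacos + jerk wings, 44 min, 466.
Runner-up jerk wings + falafel wrap tops out at 455.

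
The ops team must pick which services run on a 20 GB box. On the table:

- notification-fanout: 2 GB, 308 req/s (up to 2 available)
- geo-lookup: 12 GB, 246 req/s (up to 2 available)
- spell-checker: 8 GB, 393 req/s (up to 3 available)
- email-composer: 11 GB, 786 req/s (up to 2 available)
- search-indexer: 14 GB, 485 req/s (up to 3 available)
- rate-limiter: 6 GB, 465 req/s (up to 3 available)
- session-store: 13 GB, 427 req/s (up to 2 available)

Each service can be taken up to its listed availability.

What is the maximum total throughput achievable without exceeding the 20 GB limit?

Taking the top-ratio services first gives 2×notification-fanout + 2×rate-limiter for 1546 (16 GB).
Replace notification-fanout with rate-limiter: the trade gains 157 net, giving 1703 at 20 GB.

1703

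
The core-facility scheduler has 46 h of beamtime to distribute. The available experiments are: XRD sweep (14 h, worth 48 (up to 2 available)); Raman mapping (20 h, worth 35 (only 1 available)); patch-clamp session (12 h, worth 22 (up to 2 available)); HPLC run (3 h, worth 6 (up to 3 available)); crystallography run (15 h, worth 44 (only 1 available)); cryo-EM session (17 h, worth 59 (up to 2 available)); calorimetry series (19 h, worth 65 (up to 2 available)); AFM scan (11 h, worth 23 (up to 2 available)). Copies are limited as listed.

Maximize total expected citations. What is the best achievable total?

Filling by ratio: 2×cryo-EM session + AFM scan for 141, with 1 h left unused.
Dropping cryo-EM session and AFM scan frees 28 h; slotting in 2×XRD sweep (28 h) lifts the total to 155 at 45 h.
No other feasible combination exceeds 155.

155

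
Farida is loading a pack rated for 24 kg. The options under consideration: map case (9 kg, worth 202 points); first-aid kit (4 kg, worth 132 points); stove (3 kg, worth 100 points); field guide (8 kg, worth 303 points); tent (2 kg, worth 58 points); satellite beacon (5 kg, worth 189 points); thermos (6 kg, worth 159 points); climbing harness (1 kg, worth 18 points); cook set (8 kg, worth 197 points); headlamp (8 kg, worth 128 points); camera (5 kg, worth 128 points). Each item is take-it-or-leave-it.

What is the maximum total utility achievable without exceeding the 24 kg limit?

810

Density check — field guide 37.88, satellite beacon 37.80, stove 33.33, first-aid kit 33.00 are the best per kg.
Greedy by ratio would take first-aid kit + stove + field guide + tent + satellite beacon + climbing harness: 23 kg used, total 800.
Replace stove and climbing harness with camera: the trade gains 10 net, giving 810 at 24 kg.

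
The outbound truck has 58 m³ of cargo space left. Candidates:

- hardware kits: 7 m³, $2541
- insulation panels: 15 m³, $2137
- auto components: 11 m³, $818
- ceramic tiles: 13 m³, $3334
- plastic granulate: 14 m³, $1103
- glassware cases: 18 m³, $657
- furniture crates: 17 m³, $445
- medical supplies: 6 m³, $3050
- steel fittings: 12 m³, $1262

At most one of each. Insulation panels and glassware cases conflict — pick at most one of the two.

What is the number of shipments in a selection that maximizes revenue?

5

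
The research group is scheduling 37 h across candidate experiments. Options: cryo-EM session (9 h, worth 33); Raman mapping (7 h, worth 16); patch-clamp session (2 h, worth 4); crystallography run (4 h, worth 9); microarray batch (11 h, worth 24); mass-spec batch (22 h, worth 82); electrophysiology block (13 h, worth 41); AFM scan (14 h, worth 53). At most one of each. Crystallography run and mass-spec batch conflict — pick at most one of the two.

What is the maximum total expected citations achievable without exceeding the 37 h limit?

The ratio ordering already packs tightly: mass-spec batch + AFM scan, 36 h, 135.
Next best is patch-clamp session + mass-spec batch + electrophysiology block at 127 (37 h) — short by 8.

135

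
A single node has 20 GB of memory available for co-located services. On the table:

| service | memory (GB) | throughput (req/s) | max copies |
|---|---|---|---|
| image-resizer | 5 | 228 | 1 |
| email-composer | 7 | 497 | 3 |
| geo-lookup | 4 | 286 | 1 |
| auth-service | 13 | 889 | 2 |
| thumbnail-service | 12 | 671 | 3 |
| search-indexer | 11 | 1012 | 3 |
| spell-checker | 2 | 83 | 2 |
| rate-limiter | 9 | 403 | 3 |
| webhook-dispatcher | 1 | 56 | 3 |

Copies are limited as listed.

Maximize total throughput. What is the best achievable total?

1621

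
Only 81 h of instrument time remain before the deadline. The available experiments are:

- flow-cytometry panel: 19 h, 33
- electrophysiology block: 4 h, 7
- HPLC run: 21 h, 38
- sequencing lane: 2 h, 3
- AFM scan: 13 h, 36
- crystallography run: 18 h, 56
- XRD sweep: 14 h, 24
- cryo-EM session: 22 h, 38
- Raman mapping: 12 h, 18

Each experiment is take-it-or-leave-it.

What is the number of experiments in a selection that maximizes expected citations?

The maximum expected citations within 81 h is 178.
electrophysiology block + HPLC run + sequencing lane + AFM scan + crystallography run + cryo-EM session hits 178 at 80 h.
All optima have 6 experiments.

6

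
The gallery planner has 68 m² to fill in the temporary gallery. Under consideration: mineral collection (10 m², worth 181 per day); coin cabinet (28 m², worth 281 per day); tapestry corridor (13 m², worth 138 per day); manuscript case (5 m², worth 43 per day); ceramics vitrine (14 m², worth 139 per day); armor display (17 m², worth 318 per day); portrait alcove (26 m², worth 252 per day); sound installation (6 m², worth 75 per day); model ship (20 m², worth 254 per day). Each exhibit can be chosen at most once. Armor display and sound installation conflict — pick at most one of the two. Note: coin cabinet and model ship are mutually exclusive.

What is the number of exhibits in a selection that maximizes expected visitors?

5

The maximum expected visitors within 68 m² is 935.
For example mineral collection + manuscript case + ceramics vitrine + armor display + model ship achieves it, using 66 m².
Every optimal selection uses 5 exhibits.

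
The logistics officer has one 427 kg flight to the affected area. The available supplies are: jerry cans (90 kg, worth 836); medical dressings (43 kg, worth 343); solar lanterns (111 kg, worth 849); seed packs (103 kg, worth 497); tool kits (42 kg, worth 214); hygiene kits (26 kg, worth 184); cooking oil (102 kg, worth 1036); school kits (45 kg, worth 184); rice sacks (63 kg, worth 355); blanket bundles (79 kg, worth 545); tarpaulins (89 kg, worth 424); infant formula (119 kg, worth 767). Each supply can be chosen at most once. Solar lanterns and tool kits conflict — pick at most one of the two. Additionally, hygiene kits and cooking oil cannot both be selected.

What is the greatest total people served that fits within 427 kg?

3609

By people served per kg: cooking oil 10.16, jerry cans 9.29, medical dressings 7.98 lead.
Taking jerry cans + medical dressings + solar lanterns + cooking oil + blanket bundles: 425 kg used, 3609 in people served.
The spare 2 kg is too small for any remaining supply, and no feasible exchange beats 3609.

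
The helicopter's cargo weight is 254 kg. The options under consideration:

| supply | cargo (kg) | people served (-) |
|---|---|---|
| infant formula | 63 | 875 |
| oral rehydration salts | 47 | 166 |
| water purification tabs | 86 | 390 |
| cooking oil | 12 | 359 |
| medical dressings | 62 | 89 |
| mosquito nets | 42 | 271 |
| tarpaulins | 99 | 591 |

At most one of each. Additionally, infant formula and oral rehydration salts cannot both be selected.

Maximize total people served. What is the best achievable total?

Ranking by ratio (people served/kg): cooking oil 29.92, infant formula 13.89, mosquito nets 6.45, tarpaulins 5.97.
The ratio ordering already packs tightly: infant formula + cooking oil + mosquito nets + tarpaulins, 216 kg, 2096.
Nothing else feasible within 254 kg beats 2096.

2096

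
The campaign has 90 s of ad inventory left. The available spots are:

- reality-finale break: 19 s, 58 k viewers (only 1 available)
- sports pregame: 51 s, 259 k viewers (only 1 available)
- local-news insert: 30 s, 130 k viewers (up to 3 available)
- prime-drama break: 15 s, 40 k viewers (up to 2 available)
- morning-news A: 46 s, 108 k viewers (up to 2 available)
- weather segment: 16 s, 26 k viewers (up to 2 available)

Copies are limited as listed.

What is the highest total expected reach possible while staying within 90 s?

390

By expected reach per s: sports pregame 5.08, local-news insert 4.33, reality-finale break 3.05, prime-drama break 2.67 lead.
Greedy by ratio would take sports pregame + local-news insert: 81 s used, total 389.
Replace sports pregame with 2×local-news insert: the trade gains 1 net, giving 390 at 90 s.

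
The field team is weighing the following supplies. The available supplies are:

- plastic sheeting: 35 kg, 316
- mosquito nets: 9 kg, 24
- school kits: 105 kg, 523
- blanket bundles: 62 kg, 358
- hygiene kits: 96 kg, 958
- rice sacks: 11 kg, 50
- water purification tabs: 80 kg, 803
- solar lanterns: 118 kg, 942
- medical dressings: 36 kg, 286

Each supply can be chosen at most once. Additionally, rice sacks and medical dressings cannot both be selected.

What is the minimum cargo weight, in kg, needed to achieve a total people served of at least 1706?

176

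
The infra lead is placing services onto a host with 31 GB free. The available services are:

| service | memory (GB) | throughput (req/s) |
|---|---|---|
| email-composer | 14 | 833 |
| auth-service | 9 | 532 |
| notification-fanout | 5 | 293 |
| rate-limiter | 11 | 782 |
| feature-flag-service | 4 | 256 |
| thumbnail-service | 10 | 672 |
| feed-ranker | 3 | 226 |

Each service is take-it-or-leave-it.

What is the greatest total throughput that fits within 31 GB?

2003

By throughput per GB: feed-ranker 75.33, rate-limiter 71.09, thumbnail-service 67.20 lead.
Filling by ratio: rate-limiter + feature-flag-service + thumbnail-service + feed-ranker for 1936, with 3 GB left unused.
Dropping feed-ranker frees 3 GB; slotting in notification-fanout (5 GB) lifts the total to 2003 at 30 GB.
The spare 1 GB is too small for any remaining service, and no exchange beats 2003.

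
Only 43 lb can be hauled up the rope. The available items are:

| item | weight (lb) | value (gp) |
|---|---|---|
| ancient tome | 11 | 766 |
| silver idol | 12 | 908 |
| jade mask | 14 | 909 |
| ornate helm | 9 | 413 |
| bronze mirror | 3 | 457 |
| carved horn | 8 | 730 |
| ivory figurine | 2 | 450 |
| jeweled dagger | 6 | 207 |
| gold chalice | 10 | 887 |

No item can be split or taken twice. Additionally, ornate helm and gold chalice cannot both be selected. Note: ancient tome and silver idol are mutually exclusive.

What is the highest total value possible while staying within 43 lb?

Filling by ratio: silver idol + bronze mirror + carved horn + ivory figurine + jeweled dagger + gold chalice for 3639, with 2 lb left unused.
Dropping silver idol frees 12 lb; slotting in jade mask (14 lb) lifts the total to 3640 at 43 lb.

3640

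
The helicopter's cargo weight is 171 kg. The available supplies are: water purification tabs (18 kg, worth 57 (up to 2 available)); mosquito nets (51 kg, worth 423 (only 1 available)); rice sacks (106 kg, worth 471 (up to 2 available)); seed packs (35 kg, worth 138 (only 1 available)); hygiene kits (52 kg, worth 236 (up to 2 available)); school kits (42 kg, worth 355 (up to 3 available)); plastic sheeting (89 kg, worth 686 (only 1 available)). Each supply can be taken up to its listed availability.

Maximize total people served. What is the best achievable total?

1271

Filling by ratio: seed packs + 3×school kits for 1203, with 10 kg left unused.
The 42 kg tied up in school kits is better spent on mosquito nets — total rises to 1271 (170 kg).
Every other selection either busts 171 kg or exceeds an availability limit or fails to beat 1271.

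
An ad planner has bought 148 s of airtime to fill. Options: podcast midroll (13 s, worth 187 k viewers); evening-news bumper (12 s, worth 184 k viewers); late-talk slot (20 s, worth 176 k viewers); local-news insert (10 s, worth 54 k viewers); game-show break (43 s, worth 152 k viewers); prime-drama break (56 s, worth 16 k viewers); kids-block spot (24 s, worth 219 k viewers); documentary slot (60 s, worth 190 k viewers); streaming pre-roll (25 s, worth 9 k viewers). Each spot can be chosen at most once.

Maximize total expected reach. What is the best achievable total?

1010

By expected reach per s: evening-news bumper 15.33, podcast midroll 14.38, kids-block spot 9.12 lead.
Filling by ratio: podcast midroll + evening-news bumper + late-talk slot + local-news insert + game-show break + kids-block spot + streaming pre-roll for 981, with 1 s left unused.
The 68 s tied up in game-show break and streaming pre-roll is better spent on documentary slot — total rises to 1010 (139 s).
Every other selection either busts 148 s or fails to beat 1010.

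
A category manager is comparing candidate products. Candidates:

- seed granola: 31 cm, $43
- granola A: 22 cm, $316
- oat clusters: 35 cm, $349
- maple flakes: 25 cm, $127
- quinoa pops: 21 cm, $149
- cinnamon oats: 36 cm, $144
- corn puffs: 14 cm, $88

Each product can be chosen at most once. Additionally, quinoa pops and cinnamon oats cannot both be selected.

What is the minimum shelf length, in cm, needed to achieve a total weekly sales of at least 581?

57

Minimise cm subject to total weekly sales ≥ 581.
granola A + oat clusters reaches 665 using 57 cm.
Below 57 cm the best achievable stays under 581.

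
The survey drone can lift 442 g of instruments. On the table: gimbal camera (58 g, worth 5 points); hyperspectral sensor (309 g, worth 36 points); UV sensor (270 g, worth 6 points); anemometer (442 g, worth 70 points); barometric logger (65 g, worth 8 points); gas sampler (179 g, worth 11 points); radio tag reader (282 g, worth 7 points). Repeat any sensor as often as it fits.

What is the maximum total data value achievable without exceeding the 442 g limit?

70

Anemometer uses 442 of the 442 g and totals 70.
Nothing else within 442 g beats 70.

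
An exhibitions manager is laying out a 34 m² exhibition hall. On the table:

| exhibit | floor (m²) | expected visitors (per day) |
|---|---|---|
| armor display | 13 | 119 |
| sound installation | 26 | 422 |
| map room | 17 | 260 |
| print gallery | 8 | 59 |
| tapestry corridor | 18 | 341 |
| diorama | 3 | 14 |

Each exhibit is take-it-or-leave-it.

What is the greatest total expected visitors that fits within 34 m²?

Ranking by ratio (expected visitors/m²): tapestry corridor 18.94, sound installation 16.23, map room 15.29.
Greedy by ratio would take armor display + tapestry corridor + diorama: 34 m² used, total 474.
But sound installation + print gallery fits in 34 m² and reaches 481.
Next best is armor display + tapestry corridor + diorama at 474 (34 m²) — short by 7.

481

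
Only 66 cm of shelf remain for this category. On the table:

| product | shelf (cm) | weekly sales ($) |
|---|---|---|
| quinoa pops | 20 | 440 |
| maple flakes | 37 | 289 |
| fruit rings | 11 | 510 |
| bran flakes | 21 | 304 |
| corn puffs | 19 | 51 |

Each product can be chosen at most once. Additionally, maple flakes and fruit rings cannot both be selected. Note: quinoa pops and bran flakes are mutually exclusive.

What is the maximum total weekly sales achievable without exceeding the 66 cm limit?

Ranking by ratio (weekly sales/cm): fruit rings 46.36, quinoa pops 22.00, bran flakes 14.48.
Best packing: quinoa pops + fruit rings + corn puffs — 50 cm, 1001 total.
The spare 16 cm is too small for any remaining product, and no feasible exchange beats 1001.

1001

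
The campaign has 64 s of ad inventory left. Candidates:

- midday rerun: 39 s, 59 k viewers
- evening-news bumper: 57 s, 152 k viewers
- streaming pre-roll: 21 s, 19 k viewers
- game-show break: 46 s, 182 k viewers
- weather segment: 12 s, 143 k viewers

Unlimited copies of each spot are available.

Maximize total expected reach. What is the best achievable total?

Ranking by ratio (expected reach/s): weather segment 11.92, game-show break 3.96, evening-news bumper 2.67.
Taking 5×weather segment: 60 s used, 715 in expected reach.
The spare 4 s is too small for any remaining spot, and no exchange beats 715.

715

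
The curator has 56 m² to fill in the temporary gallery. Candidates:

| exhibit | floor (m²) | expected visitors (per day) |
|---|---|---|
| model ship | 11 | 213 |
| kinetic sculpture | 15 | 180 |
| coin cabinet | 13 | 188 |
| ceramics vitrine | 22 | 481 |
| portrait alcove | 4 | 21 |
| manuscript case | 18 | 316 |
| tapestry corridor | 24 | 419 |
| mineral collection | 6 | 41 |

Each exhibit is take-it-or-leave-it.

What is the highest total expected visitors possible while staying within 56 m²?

1031

Density check — ceramics vitrine 21.86, model ship 19.36, manuscript case 17.56 are the best per m².
Taking model ship + ceramics vitrine + portrait alcove + manuscript case: 55 m² used, 1031 in expected visitors.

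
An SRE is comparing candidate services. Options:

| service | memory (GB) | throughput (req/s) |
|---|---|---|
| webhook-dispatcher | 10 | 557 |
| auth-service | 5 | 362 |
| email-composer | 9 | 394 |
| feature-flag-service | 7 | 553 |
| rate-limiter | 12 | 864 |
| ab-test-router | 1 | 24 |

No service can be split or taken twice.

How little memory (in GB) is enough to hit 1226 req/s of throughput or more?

Look for the lowest-memory combination reaching 1226.
auth-service + rate-limiter reaches 1226 using 17 GB.
No combination under 17 GB hits 1226.

17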